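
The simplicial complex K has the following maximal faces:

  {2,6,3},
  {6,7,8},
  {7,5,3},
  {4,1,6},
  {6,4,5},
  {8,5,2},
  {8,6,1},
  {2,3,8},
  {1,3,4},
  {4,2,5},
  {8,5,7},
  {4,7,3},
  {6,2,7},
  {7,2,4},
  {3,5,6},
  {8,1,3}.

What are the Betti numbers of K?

Order the vertices as 1 < 2 < 3 < 4 < 5 < 6 < 7 < 8. Listing each simplex with vertices in this order, K has dimension 2 with simplices:

  0-simplices (8): [1], [2], [3], [4], [5], [6], [7], [8]
  1-simplices (24): (24 of them)
  2-simplices (16): [1,3,4], [1,3,8], [1,4,6], [1,6,8], [2,3,6], [2,3,8], [2,4,5], [2,4,7], [2,5,8], [2,6,7], [3,4,7], [3,5,6], [3,5,7], [4,5,6], [5,7,8], [6,7,8]

so the chain groups are C_0 ≅ Z^8, C_1 ≅ Z^24, C_2 ≅ Z^16.

The boundary map ∂_1: C_1 → C_0 sends each edge [p,q] (with p < q) to q − p.
The 8×24 boundary matrix has rank 7 and Smith normal form diag(1,1,1,1,1,1,1).

The boundary map ∂_2: C_2 → C_1 acts by ∂[p,q,r] = [q,r] − [p,r] + [p,q]. For instance
  ∂[2,4,7] = [4,7] − [2,7] + [2,4],
  ∂[6,7,8] = [7,8] − [6,8] + [6,7].
As a 24×16 matrix over Z this has rank 15, with invariant factors (1,1,1,1,1,1,1,1,1,1,1,1,1,1,1).

Computing H_k = (kernel of ∂_k) / (image of ∂_{k+1}):

  H_0: rank C_0 − rank ∂_1 = 8 − 7 = 1, and the invariant factors of ∂_1 are all 1, so H_0 ≅ Z.
  H_1: rank ker ∂_1 − rank ∂_2 = (24 − 7) − 15 = 2, and the invariant factors of ∂_2 are all 1, so H_1 ≅ Z^2.
  H_2: rank ker ∂_2 − rank ∂_3 = (16 − 15) − 0 = 1, and there is no ∂_3, so H_2 ≅ Z.

As a check, the Euler characteristic is 8 − 24 + 16 = 0, which agrees with 1 − 2 + 1 = 0.

Hence the Betti numbers are b_0 = 1, b_1 = 2, b_2 = 1.

b_0 = 1, b_1 = 2, b_2 = 1.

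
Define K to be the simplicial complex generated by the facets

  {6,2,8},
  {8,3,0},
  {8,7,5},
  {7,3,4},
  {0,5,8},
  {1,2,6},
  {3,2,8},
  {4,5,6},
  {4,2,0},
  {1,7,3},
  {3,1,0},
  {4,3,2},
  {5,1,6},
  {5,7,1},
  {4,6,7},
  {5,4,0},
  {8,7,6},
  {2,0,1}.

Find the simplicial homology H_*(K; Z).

Order the vertices as 0 < 1 < 2 < 3 < 4 < 5 < 6 < 7 < 8. Listing each simplex with vertices in this order, K has dimension 2 with simplices:

  0-simplices (9): [0], [1], [2], [3], [4], [5], [6], [7], [8]
  1-simplices (27): (27 of them)
  2-simplices (18): [0,1,2], [0,1,3], [0,2,4], [0,3,8], [0,4,5], [0,5,8], [1,2,6], [1,3,7], [1,5,6], [1,5,7], [2,3,4], [2,3,8], [2,6,8], [3,4,7], [4,5,6], [4,6,7], [5,7,8], [6,7,8]

so the chain groups are C_0 ≅ Z^9, C_1 ≅ Z^27, C_2 ≅ Z^18.

∂_1: C_1 → C_0 maps an edge to its endpoints' difference, ∂[p,q] = q − p. For instance
  ∂[0,2] = [2] − [0].
The resulting 9×27 matrix has rank 8, and its Smith normal form has invariant factors (1,1,1,1,1,1,1,1).

∂_2: C_2 → C_1 acts by ∂[p,q,r] = [q,r] − [p,r] + [p,q]. For instance
  ∂[0,2,4] = [2,4] − [0,4] + [0,2],
  ∂[5,7,8] = [7,8] − [5,8] + [5,7].
The 27×18 boundary matrix has rank 18 and Smith normal form diag(1,1,1,1,1,1,1,1,1,1,1,1,1,1,1,1,1,2).

From H_k ≅ ker(∂_k) / im(∂_{k+1}) we obtain:

  H_0: rank C_0 − rank ∂_1 = 9 − 8 = 1, and the invariant factors of ∂_1 are all 1, so H_0 = Z.
  H_1: rank ker ∂_1 − rank ∂_2 = (27 − 8) − 18 = 1, and ∂_2 has invariant factor 2 > 1, so H_1 = Z ⊕ Z/2.
  H_2: rank ker ∂_2 − rank ∂_3 = (18 − 18) − 0 = 0, and there is no ∂_3, so H_2 = 0.

As a check, the Euler characteristic is 9 − 27 + 18 = 0, which agrees with 1 − 1 + 0 = 0.

H_0 = Z,  H_1 = Z ⊕ Z/2,  H_2 = 0.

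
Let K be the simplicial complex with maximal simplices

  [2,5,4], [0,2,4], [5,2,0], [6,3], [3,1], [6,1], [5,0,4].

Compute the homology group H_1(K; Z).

H_1 ≅ Z.

K has 7 vertices, 9 edges, 4 triangles.
rank ∂_1 = 5, rank ∂_2 = 3 ⇒ b_1 = 9 − 5 − 3 = 1; all invariant factors of ∂_2 are 1 so no torsion. So H_1 = Z.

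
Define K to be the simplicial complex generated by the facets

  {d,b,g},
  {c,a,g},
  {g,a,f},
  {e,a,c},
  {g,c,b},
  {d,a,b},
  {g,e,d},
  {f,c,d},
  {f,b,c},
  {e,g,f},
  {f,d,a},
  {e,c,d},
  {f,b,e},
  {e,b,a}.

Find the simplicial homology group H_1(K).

H_1 = Z^2.

We work with the vertex ordering a < b < c < d < e < f < g. The simplices of K, each written with vertices in increasing order, are:

  0-simplices (7): a, b, c, d, e, f, g
  1-simplices (21): ab, ac, ad, ae, af, ag, bc, bd, be, bf, bg, cd, ce, cf, cg, de, df, dg, ef, eg, fg
  2-simplices (14): abd, abe, ace, acg, adf, afg, bcf, bcg, bdg, bef, cde, cdf, deg, efg

Hence C_0 ≅ Z^7, C_1 ≅ Z^21, C_2 ≅ Z^14.

The boundary map ∂_1: C_1 → C_0 sends each edge [p,q] (with p < q) to q − p.
The resulting 7×21 matrix has rank 6, and its Smith normal form has invariant factors (1,1,1,1,1,1).

The boundary map ∂_2: C_2 → C_1 maps a triangle to the signed sum of its edges. For instance
  ∂bef = ef − bf + be,
  ∂abe = be − ae + ab.
The 21×14 boundary matrix has rank 13 and Smith normal form diag(1,1,1,1,1,1,1,1,1,1,1,1,1).

Computing H_k = (kernel of ∂_k) / (image of ∂_{k+1}):

  H_1: rank ker ∂_1 − rank ∂_2 = (21 − 6) − 13 = 2, and the invariant factors of ∂_2 are all 1, so H_1 = Z^2.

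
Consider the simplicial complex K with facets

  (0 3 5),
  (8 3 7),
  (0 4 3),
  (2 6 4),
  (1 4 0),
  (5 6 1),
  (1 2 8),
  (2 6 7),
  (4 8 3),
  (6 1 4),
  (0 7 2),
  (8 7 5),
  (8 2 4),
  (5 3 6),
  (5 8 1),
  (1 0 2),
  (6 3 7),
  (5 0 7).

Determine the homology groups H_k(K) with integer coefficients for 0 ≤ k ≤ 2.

K has 9 vertices, 27 edges, 18 triangles.
rank ∂_0 = 0, rank ∂_1 = 8 ⇒ b_0 = 9 − 0 − 8 = 1; all invariant factors of ∂_1 are 1 so no torsion. So H_0 = Z.
rank ∂_1 = 8, rank ∂_2 = 18 ⇒ b_1 = 27 − 8 − 18 = 1; ∂_2 has invariant factor(s) [2] giving torsion. So H_1 = Z ⊕ Z/2.
rank ∂_2 = 18, rank ∂_3 = 0 ⇒ b_2 = 18 − 18 − 0 = 0. So H_2 = 0.

H_0 = Z,  H_1 = Z ⊕ Z/2,  H_2 = 0.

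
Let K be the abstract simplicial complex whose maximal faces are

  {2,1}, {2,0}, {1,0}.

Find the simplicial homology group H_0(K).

Order the vertices as 0 < 1 < 2. Listing each simplex with vertices in this order, K has dimension 1 with simplices:

  0-simplices (3): [0], [1], [2]
  1-simplices (3): [0,1], [0,2], [1,2]

so the chain groups are C_0 ≅ Z^3, C_1 ≅ Z^3.

Boundary ∂_1: C_1 → C_0 is given by ∂[p,q] = [q] − [p]. For instance
  ∂[1,2] = [2] − [1].
As a 3×3 matrix over Z this has rank 2, with invariant factors (1,1).

Computing H_k = (kernel of ∂_k) / (image of ∂_{k+1}):

  H_0: rank C_0 − rank ∂_1 = 3 − 2 = 1, and the invariant factors of ∂_1 are all 1, so H_0 = Z.

(K is a triangulation of the circle S^1.)

H_0 = Z.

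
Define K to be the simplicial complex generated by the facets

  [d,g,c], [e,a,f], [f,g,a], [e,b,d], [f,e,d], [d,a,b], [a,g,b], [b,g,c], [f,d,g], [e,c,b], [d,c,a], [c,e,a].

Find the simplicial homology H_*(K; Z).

H_0 = Z,  H_1 = Z_2,  H_2 = 0.

Order the vertices as a < b < c < d < e < f < g. Listing each simplex with vertices in this order, K has dimension 2 with simplices:

  0-simplices (7): a, b, c, d, e, f, g
  1-simplices (18): ab, ac, ad, ae, af, ag, bc, bd, be, bg, cd, ce, cg, de, df, dg, ef, fg
  2-simplices (12): abd, abg, acd, ace, aef, afg, bce, bcg, bde, cdg, def, dfg

Hence C_0 ≅ Z^7, C_1 ≅ Z^18, C_2 ≅ Z^12.

Boundary ∂_1: C_1 → C_0 maps an edge to its endpoints' difference, ∂[p,q] = q − p. For instance
  ∂bd = d − b.
The resulting 7×18 matrix has rank 6, and its Smith normal form has invariant factors (1,1,1,1,1,1).

Boundary ∂_2: C_2 → C_1 acts by ∂[p,q,r] = [q,r] − [p,r] + [p,q]. For instance
  ∂def = ef − df + de,
  ∂ace = ce − ae + ac.
As a 18×12 matrix over Z this has rank 12, with invariant factors (1,1,1,1,1,1,1,1,1,1,1,2).

Reading off H_k = ker ∂_k / im ∂_{k+1}:

  H_0: rank C_0 − rank ∂_1 = 7 − 6 = 1, and the invariant factors of ∂_1 are all 1, so H_0 = Z.
  H_1: rank ker ∂_1 − rank ∂_2 = (18 − 6) − 12 = 0, and ∂_2 has invariant factor 2 > 1, so H_1 = Z_2.
  H_2: rank ker ∂_2 − rank ∂_3 = (12 − 12) − 0 = 0, and there is no ∂_3, so H_2 = 0.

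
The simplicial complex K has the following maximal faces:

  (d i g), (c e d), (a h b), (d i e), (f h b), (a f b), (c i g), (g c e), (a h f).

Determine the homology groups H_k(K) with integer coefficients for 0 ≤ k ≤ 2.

H_0 = Z^2,  H_1 = Z,  H_2 = Z.

Order the vertices as a < b < c < d < e < f < g < h < i. Listing each simplex with vertices in this order, K has dimension 2 with simplices:

  0-simplices (9): a, b, c, d, e, f, g, h, i
  1-simplices (16): ab, af, ah, bf, bh, cd, ce, cg, ci, de, dg, di, eg, ei, fh, gi
  2-simplices (9): abf, abh, afh, bfh, cde, ceg, cgi, dei, dgi

giving chain groups C_0 ≅ Z^9, C_1 ≅ Z^16, C_2 ≅ Z^9.

Boundary ∂_1: C_1 → C_0 maps an edge to its endpoints' difference, ∂[p,q] = q − p.
As a 9×16 matrix over Z this has rank 7, with invariant factors (1,1,1,1,1,1,1).

Boundary ∂_2: C_2 → C_1 sends each 2-simplex [p,q,r] to [q,r] − [p,r] + [p,q]. For instance
  ∂dei = ei − di + de,
  ∂cgi = gi − ci + cg.
This gives a 16×9 integer matrix of rank 8; reducing to Smith normal form yields diagonal entries (1,1,1,1,1,1,1,1).

Computing H_k = (kernel of ∂_k) / (image of ∂_{k+1}):

  H_0: rank C_0 − rank ∂_1 = 9 − 7 = 2, and the invariant factors of ∂_1 are all 1, so H_0 = Z^2.
  H_1: rank ker ∂_1 − rank ∂_2 = (16 − 7) − 8 = 1, and the invariant factors of ∂_2 are all 1, so H_1 = Z.
  H_2: rank ker ∂_2 − rank ∂_3 = (9 − 8) − 0 = 1, and there is no ∂_3, so H_2 = Z.

As a check, the Euler characteristic is 9 − 16 + 9 = 2, which agrees with 2 − 1 + 1 = 2.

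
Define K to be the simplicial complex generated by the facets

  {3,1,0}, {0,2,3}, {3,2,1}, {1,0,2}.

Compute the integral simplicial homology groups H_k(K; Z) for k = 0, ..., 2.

Take the total order 0 < 1 < 2 < 3 on the vertex set. Then K (dimension 2) consists of the simplices:

  0-simplices (4): [0], [1], [2], [3]
  1-simplices (6): [0,1], [0,2], [0,3], [1,2], [1,3], [2,3]
  2-simplices (4): [0,1,2], [0,1,3], [0,2,3], [1,2,3]

Hence C_0 ≅ Z^4, C_1 ≅ Z^6, C_2 ≅ Z^4.

The boundary map ∂_1: C_1 → C_0 maps an edge to its endpoints' difference, ∂[p,q] = q − p. For instance
  ∂[0,2] = [2] − [0].
The 4×6 boundary matrix has rank 3 and Smith normal form diag(1,1,1).

The boundary map ∂_2: C_2 → C_1 acts by ∂[p,q,r] = [q,r] − [p,r] + [p,q]. For instance
  ∂[0,1,2] = [1,2] − [0,2] + [0,1],
  ∂[0,1,3] = [1,3] − [0,3] + [0,1].
The 6×4 boundary matrix has rank 3 and Smith normal form diag(1,1,1).

Reading off H_k = ker ∂_k / im ∂_{k+1}:

  H_0: rank C_0 − rank ∂_1 = 4 − 3 = 1, and the invariant factors of ∂_1 are all 1, so H_0 = Z.
  H_1: rank ker ∂_1 − rank ∂_2 = (6 − 3) − 3 = 0, and the invariant factors of ∂_2 are all 1, so H_1 = 0.
  H_2: rank ker ∂_2 − rank ∂_3 = (4 − 3) − 0 = 1, and there is no ∂_3, so H_2 = Z.

(K is a triangulation of the 2-sphere S^2.)

H_0 = Z,  H_1 = 0,  H_2 = Z.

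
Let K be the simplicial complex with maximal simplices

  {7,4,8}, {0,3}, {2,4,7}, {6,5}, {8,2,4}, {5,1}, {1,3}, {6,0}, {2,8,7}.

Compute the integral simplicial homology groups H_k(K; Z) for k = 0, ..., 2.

Fix the vertex order 0 < 1 < 2 < 3 < 4 < 5 < 6 < 7 < 8 and write every simplex with vertices in increasing order. Then dim K = 2 and the simplices of K are:

  0-simplices (9): [0], [1], [2], [3], [4], [5], [6], [7], [8]
  1-simplices (11): [0,3], [0,6], [1,3], [1,5], [2,4], [2,7], [2,8], [4,7], [4,8], [5,6], [7,8]
  2-simplices (4): [2,4,7], [2,4,8], [2,7,8], [4,7,8]

Hence C_0 ≅ Z^9, C_1 ≅ Z^11, C_2 ≅ Z^4.

The boundary map ∂_1: C_1 → C_0 sends each edge [p,q] (with p < q) to q − p.
The resulting 9×11 matrix has rank 7, and its Smith normal form has invariant factors (1,1,1,1,1,1,1).

Boundary ∂_2: C_2 → C_1 maps a triangle to the signed sum of its edges. For instance
  ∂[2,7,8] = [7,8] − [2,8] + [2,7],
  ∂[2,4,8] = [4,8] − [2,8] + [2,4].
This gives a 11×4 integer matrix of rank 3; reducing to Smith normal form yields diagonal entries (1,1,1).

From H_k ≅ ker(∂_k) / im(∂_{k+1}) we obtain:

  H_0: rank C_0 − rank ∂_1 = 9 − 7 = 2, and the invariant factors of ∂_1 are all 1, so H_0 = Z^2.
  H_1: rank ker ∂_1 − rank ∂_2 = (11 − 7) − 3 = 1, and the invariant factors of ∂_2 are all 1, so H_1 = Z.
  H_2: rank ker ∂_2 − rank ∂_3 = (4 − 3) − 0 = 1, and there is no ∂_3, so H_2 = Z.

H_0 = Z^2,  H_1 = Z,  H_2 = Z.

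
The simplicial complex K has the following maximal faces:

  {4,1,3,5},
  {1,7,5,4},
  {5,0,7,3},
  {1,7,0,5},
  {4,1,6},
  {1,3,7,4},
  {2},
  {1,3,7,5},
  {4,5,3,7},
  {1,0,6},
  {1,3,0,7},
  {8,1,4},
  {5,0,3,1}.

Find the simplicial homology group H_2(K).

H_2 ≅ 0.

We work with the vertex ordering 0 < 1 < 2 < 3 < 4 < 5 < 6 < 7 < 8. The simplices of K, each written with vertices in increasing order, are:

  0-simplices (9): [0], [1], [2], [3], [4], [5], [6], [7], [8]
  1-simplices (19): [0,1], [0,3], [0,5], [0,6], [0,7], [1,3], [1,4], [1,5], [1,6], [1,7], [1,8], [3,4], [3,5], [3,7], [4,5], [4,6], [4,7], [4,8], [5,7]
  2-simplices (19): (19 of them)
  3-simplices (9): [0,1,3,5], [0,1,3,7], [0,1,5,7], [0,3,5,7], [1,3,4,5], [1,3,4,7], [1,3,5,7], [1,4,5,7], [3,4,5,7]

Hence C_0 ≅ Z^9, C_1 ≅ Z^19, C_2 ≅ Z^19, C_3 ≅ Z^9.

∂_1: C_1 → C_0 maps an edge to its endpoints' difference, ∂[p,q] = q − p. For instance
  ∂[0,6] = [6] − [0].
The 9×19 boundary matrix has rank 7 and Smith normal form diag(1,1,1,1,1,1,1).

∂_2: C_2 → C_1 maps a triangle to the signed sum of its edges. For instance
  ∂[0,3,5] = [3,5] − [0,5] + [0,3],
  ∂[0,5,7] = [5,7] − [0,7] + [0,5].
As a 19×19 matrix over Z this has rank 12, with invariant factors (1,1,1,1,1,1,1,1,1,1,1,1).

∂_3: C_3 → C_2 sends each 3-simplex σ to the alternating sum Σ_i (−1)^i (σ with its i-th vertex removed). For instance
  ∂[0,1,5,7] = [1,5,7] − [0,5,7] + [0,1,7] − [0,1,5],
  ∂[0,3,5,7] = [3,5,7] − [0,5,7] + [0,3,7] − [0,3,5].
This gives a 19×9 integer matrix of rank 7; reducing to Smith normal form yields diagonal entries (1,1,1,1,1,1,1).

From H_k ≅ ker(∂_k) / im(∂_{k+1}) we obtain:

  H_2: rank ker ∂_2 − rank ∂_3 = (19 − 12) − 7 = 0, and the invariant factors of ∂_3 are all 1, so H_2 ≅ 0.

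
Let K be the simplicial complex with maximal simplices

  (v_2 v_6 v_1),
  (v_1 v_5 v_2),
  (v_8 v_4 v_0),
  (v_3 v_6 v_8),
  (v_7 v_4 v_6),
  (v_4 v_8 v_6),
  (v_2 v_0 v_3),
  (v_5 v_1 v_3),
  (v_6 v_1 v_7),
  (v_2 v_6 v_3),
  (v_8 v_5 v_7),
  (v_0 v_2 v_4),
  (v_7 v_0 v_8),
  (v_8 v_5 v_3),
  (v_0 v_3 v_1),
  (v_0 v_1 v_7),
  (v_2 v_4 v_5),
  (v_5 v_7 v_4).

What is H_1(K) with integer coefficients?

We work with the vertex ordering v_0 < v_1 < v_2 < v_3 < v_4 < v_5 < v_6 < v_7 < v_8. The simplices of K, each written with vertices in increasing order, are:

  0-simplices (9): [v_0], [v_1], [v_2], [v_3], [v_4], [v_5], [v_6], [v_7], [v_8]
  1-simplices (27): (27 of them)
  2-simplices (18): (18 of them)

so the chain groups are C_0 ≅ Z^9, C_1 ≅ Z^27, C_2 ≅ Z^18.

Boundary ∂_1: C_1 → C_0 sends each edge [p,q] (with p < q) to q − p.
The 9×27 boundary matrix has rank 8 and Smith normal form diag(1,1,1,1,1,1,1,1).

Boundary ∂_2: C_2 → C_1 acts by ∂[p,q,r] = [q,r] − [p,r] + [p,q]. For instance
  ∂[v_1,v_2,v_5] = [v_2,v_5] − [v_1,v_5] + [v_1,v_2],
  ∂[v_0,v_2,v_4] = [v_2,v_4] − [v_0,v_4] + [v_0,v_2].
This gives a 27×18 integer matrix of rank 18; reducing to Smith normal form yields diagonal entries (1,1,1,1,1,1,1,1,1,1,1,1,1,1,1,1,1,2).

Reading off H_k = ker ∂_k / im ∂_{k+1}:

  H_1: rank ker ∂_1 − rank ∂_2 = (27 − 8) − 18 = 1, and ∂_2 has invariant factor 2 > 1, so H_1 ≅ Z ⊕ Z/2Z.

(K is a triangulation of the Klein bottle.)

H_1 = Z ⊕ Z/2Z.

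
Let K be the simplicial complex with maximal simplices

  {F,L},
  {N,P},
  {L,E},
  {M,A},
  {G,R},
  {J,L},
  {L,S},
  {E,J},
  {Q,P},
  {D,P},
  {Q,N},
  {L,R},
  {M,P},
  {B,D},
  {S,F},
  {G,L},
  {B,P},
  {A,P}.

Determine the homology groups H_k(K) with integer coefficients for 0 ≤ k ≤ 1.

Order the vertices as A < B < D < E < F < G < J < L < M < N < P < Q < R < S. Listing each simplex with vertices in this order, K has dimension 1 with simplices:

  0-simplices (14): A, B, D, E, F, G, J, L, M, N, P, Q, R, S
  1-simplices (18): AM, AP, BD, BP, DP, EJ, EL, FL, FS, GL, GR, JL, LR, LS, MP, NP, NQ, PQ

giving chain groups C_0 ≅ Z^14, C_1 ≅ Z^18.

Boundary ∂_1: C_1 → C_0 sends each edge [p,q] (with p < q) to q − p.
This gives a 14×18 integer matrix of rank 12; reducing to Smith normal form yields diagonal entries (1,1,1,1,1,1,1,1,1,1,1,1).

From H_k ≅ ker(∂_k) / im(∂_{k+1}) we obtain:

  H_0: rank C_0 − rank ∂_1 = 14 − 12 = 2, and the invariant factors of ∂_1 are all 1, so H_0 = Z^2.
  H_1: rank ker ∂_1 − rank ∂_2 = (18 − 12) − 0 = 6, and there is no ∂_2, so H_1 = Z^6.

As a check, the Euler characteristic is 14 − 18 = -4, which agrees with 2 − 6 = -4.

H_0 = Z^2,  H_1 = Z^6.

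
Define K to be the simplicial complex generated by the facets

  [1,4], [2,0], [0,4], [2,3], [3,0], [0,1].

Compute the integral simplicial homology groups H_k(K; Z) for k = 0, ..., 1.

H_0 ≅ Z,  H_1 ≅ Z^2.

K has 5 vertices, 6 edges.
rank ∂_0 = 0, rank ∂_1 = 4 ⇒ b_0 = 5 − 0 − 4 = 1; all invariant factors of ∂_1 are 1 so no torsion. So H_0 = Z.
rank ∂_1 = 4, rank ∂_2 = 0 ⇒ b_1 = 6 − 4 − 0 = 2. So H_1 = Z^2.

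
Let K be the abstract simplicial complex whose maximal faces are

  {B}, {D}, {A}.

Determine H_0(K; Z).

K has 3 vertices.
rank ∂_0 = 0, rank ∂_1 = 0 ⇒ b_0 = 3 − 0 − 0 = 3. So H_0 ≅ Z^3.

H_0 = Z^3.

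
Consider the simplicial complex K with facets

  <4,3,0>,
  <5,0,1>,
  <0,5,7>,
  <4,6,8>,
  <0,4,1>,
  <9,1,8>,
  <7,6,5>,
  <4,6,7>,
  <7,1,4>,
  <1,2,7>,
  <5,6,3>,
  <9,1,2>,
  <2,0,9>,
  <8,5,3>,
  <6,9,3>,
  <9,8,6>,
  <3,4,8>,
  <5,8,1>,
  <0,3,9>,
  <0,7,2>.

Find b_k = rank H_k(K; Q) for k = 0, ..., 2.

b_0 = 1, b_1 = 1, b_2 = 0.

We work with the vertex ordering 0 < 1 < 2 < 3 < 4 < 5 < 6 < 7 < 8 < 9. The simplices of K, each written with vertices in increasing order, are:

  0-simplices (10): [0], [1], [2], [3], [4], [5], [6], [7], [8], [9]
  1-simplices (30): (30 of them)
  2-simplices (20): (20 of them)

Hence C_0 ≅ Z^10, C_1 ≅ Z^30, C_2 ≅ Z^20.

∂_1: C_1 → C_0 is given by ∂[p,q] = [q] − [p]. For instance
  ∂[0,9] = [9] − [0].
The 10×30 boundary matrix has rank 9 and Smith normal form diag(1,1,1,1,1,1,1,1,1).

∂_2: C_2 → C_1 acts by ∂[p,q,r] = [q,r] − [p,r] + [p,q]. For instance
  ∂[3,5,6] = [5,6] − [3,6] + [3,5],
  ∂[4,6,8] = [6,8] − [4,8] + [4,6].
The resulting 30×20 matrix has rank 20, and its Smith normal form has invariant factors (1,1,1,1,1,1,1,1,1,1,1,1,1,1,1,1,1,1,1,2).

From H_k ≅ ker(∂_k) / im(∂_{k+1}) we obtain:

  H_0: rank C_0 − rank ∂_1 = 10 − 9 = 1, and the invariant factors of ∂_1 are all 1, so H_0 = Z.
  H_1: rank ker ∂_1 − rank ∂_2 = (30 − 9) − 20 = 1, and ∂_2 has invariant factor 2 > 1, so H_1 = Z × Z/2.
  H_2: rank ker ∂_2 − rank ∂_3 = (20 − 20) − 0 = 0, and there is no ∂_3, so H_2 = 0.

As a check, the Euler characteristic is 10 − 30 + 20 = 0, which agrees with 1 − 1 + 0 = 0.

Hence the Betti numbers are b_0 = 1, b_1 = 1, b_2 = 0.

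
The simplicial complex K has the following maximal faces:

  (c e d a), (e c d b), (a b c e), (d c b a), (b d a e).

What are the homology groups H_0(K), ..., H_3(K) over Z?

We work with the vertex ordering a < b < c < d < e. The simplices of K, each written with vertices in increasing order, are:

  0-simplices (5): a, b, c, d, e
  1-simplices (10): ab, ac, ad, ae, bc, bd, be, cd, ce, de
  2-simplices (10): abc, abd, abe, acd, ace, ade, bcd, bce, bde, cde
  3-simplices (5): abcd, abce, abde, acde, bcde

giving chain groups C_0 ≅ Z^5, C_1 ≅ Z^10, C_2 ≅ Z^10, C_3 ≅ Z^5.

Boundary ∂_1: C_1 → C_0 is given by ∂[p,q] = [q] − [p]. For instance
  ∂ac = c − a.
The resulting 5×10 matrix has rank 4, and its Smith normal form has invariant factors (1,1,1,1).

The boundary map ∂_2: C_2 → C_1 maps a triangle to the signed sum of its edges. For instance
  ∂bde = de − be + bd,
  ∂abd = bd − ad + ab.
As a 10×10 matrix over Z this has rank 6, with invariant factors (1,1,1,1,1,1).

The boundary map ∂_3: C_3 → C_2 sends each 3-simplex σ to the alternating sum Σ_i (−1)^i (σ with its i-th vertex removed). For instance
  ∂abcd = bcd − acd + abd − abc,
  ∂acde = cde − ade + ace − acd.
As a 10×5 matrix over Z this has rank 4, with invariant factors (1,1,1,1).

Now H_k = ker ∂_k / im ∂_{k+1}, so:

  H_0: rank C_0 − rank ∂_1 = 5 − 4 = 1, and the invariant factors of ∂_1 are all 1, so H_0 ≅ Z.
  H_1: rank ker ∂_1 − rank ∂_2 = (10 − 4) − 6 = 0, and the invariant factors of ∂_2 are all 1, so H_1 ≅ 0.
  H_2: rank ker ∂_2 − rank ∂_3 = (10 − 6) − 4 = 0, and the invariant factors of ∂_3 are all 1, so H_2 ≅ 0.
  H_3: rank ker ∂_3 − rank ∂_4 = (5 − 4) − 0 = 1, and there is no ∂_4, so H_3 ≅ Z.

As a check, the Euler characteristic is 5 − 10 + 10 − 5 = 0, which agrees with 1 − 0 + 0 − 1 = 0.
(K is a triangulation of the 3-sphere S^3.)

H_0 ≅ Z,  H_1 = 0,  H_2 = 0,  H_3 ≅ Z.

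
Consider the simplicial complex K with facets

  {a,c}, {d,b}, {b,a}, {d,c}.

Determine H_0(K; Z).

We work with the vertex ordering a < b < c < d. The simplices of K, each written with vertices in increasing order, are:

  0-simplices (4): a, b, c, d
  1-simplices (4): ab, ac, bd, cd

so the chain groups are C_0 ≅ Z^4, C_1 ≅ Z^4.

Boundary ∂_1: C_1 → C_0 maps an edge to its endpoints' difference, ∂[p,q] = q − p.
The 4×4 boundary matrix has rank 3 and Smith normal form diag(1,1,1).

Computing H_k = (kernel of ∂_k) / (image of ∂_{k+1}):

  H_0: rank C_0 − rank ∂_1 = 4 − 3 = 1, and the invariant factors of ∂_1 are all 1, so H_0 ≅ Z.

H_0 = Z.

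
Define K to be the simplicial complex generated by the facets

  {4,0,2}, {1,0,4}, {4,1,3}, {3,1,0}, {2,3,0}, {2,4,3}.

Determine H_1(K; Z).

We work with the vertex ordering 0 < 1 < 2 < 3 < 4. The simplices of K, each written with vertices in increasing order, are:

  0-simplices (5): [0], [1], [2], [3], [4]
  1-simplices (9): [0,1], [0,2], [0,3], [0,4], [1,3], [1,4], [2,3], [2,4], [3,4]
  2-simplices (6): [0,1,3], [0,1,4], [0,2,3], [0,2,4], [1,3,4], [2,3,4]

Hence C_0 ≅ Z^5, C_1 ≅ Z^9, C_2 ≅ Z^6.

The boundary map ∂_1: C_1 → C_0 is given by ∂[p,q] = [q] − [p]. For instance
  ∂[1,3] = [3] − [1].
This gives a 5×9 integer matrix of rank 4; reducing to Smith normal form yields diagonal entries (1,1,1,1).

Boundary ∂_2: C_2 → C_1 acts by ∂[p,q,r] = [q,r] − [p,r] + [p,q]. For instance
  ∂[0,2,4] = [2,4] − [0,4] + [0,2],
  ∂[1,3,4] = [3,4] − [1,4] + [1,3].
The resulting 9×6 matrix has rank 5, and its Smith normal form has invariant factors (1,1,1,1,1).

Computing H_k = (kernel of ∂_k) / (image of ∂_{k+1}):

  H_1: rank ker ∂_1 − rank ∂_2 = (9 − 4) − 5 = 0, and the invariant factors of ∂_2 are all 1, so H_1 ≅ 0.

H_1 ≅ 0.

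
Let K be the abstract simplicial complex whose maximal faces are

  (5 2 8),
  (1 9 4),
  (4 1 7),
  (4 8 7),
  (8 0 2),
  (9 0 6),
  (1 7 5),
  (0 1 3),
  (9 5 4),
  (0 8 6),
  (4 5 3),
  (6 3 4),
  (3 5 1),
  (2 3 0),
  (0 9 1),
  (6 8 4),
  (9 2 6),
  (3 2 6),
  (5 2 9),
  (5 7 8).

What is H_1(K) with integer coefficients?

We work with the vertex ordering 0 < 1 < 2 < 3 < 4 < 5 < 6 < 7 < 8 < 9. The simplices of K, each written with vertices in increasing order, are:

  0-simplices (10): [0], [1], [2], [3], [4], [5], [6], [7], [8], [9]
  1-simplices (30): (30 of them)
  2-simplices (20): (20 of them)

giving chain groups C_0 ≅ Z^10, C_1 ≅ Z^30, C_2 ≅ Z^20.

The boundary map ∂_1: C_1 → C_0 maps an edge to its endpoints' difference, ∂[p,q] = q − p.
The 10×30 boundary matrix has rank 9 and Smith normal form diag(1,1,1,1,1,1,1,1,1).

∂_2: C_2 → C_1 sends each 2-simplex [p,q,r] to [q,r] − [p,r] + [p,q]. For instance
  ∂[0,1,9] = [1,9] − [0,9] + [0,1],
  ∂[4,6,8] = [6,8] − [4,8] + [4,6].
The resulting 30×20 matrix has rank 20, and its Smith normal form has invariant factors (1,1,1,1,1,1,1,1,1,1,1,1,1,1,1,1,1,1,1,2).

Reading off H_k = ker ∂_k / im ∂_{k+1}:

  H_1: rank ker ∂_1 − rank ∂_2 = (30 − 9) − 20 = 1, and ∂_2 has invariant factor 2 > 1, so H_1 = Z ⊕ Z/2.

H_1 ≅ Z ⊕ Z/2.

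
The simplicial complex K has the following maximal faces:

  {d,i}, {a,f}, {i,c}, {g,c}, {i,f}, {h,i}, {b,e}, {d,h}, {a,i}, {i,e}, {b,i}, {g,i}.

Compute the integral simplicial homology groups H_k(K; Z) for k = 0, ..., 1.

H_0 = Z,  H_1 = Z^4.

Take the total order a < b < c < d < e < f < g < h < i on the vertex set. Then K (dimension 1) consists of the simplices:

  0-simplices (9): a, b, c, d, e, f, g, h, i
  1-simplices (12): af, ai, be, bi, cg, ci, dh, di, ei, fi, gi, hi

so the chain groups are C_0 ≅ Z^9, C_1 ≅ Z^12.

Boundary ∂_1: C_1 → C_0 sends each edge [p,q] (with p < q) to q − p.
This gives a 9×12 integer matrix of rank 8; reducing to Smith normal form yields diagonal entries (1,1,1,1,1,1,1,1).

Now H_k = ker ∂_k / im ∂_{k+1}, so:

  H_0: rank C_0 − rank ∂_1 = 9 − 8 = 1, and the invariant factors of ∂_1 are all 1, so H_0 = Z.
  H_1: rank ker ∂_1 − rank ∂_2 = (12 − 8) − 0 = 4, and there is no ∂_2, so H_1 = Z^4.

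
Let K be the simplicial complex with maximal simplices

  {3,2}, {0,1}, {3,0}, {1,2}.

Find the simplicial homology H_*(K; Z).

We work with the vertex ordering 0 < 1 < 2 < 3. The simplices of K, each written with vertices in increasing order, are:

  0-simplices (4): [0], [1], [2], [3]
  1-simplices (4): [0,1], [0,3], [1,2], [2,3]

Hence C_0 ≅ Z^4, C_1 ≅ Z^4.

Boundary ∂_1: C_1 → C_0 sends each edge [p,q] (with p < q) to q − p.
The 4×4 boundary matrix has rank 3 and Smith normal form diag(1,1,1).

Now H_k = ker ∂_k / im ∂_{k+1}, so:

  H_0: rank C_0 − rank ∂_1 = 4 − 3 = 1, and the invariant factors of ∂_1 are all 1, so H_0 = Z.
  H_1: rank ker ∂_1 − rank ∂_2 = (4 − 3) − 0 = 1, and there is no ∂_2, so H_1 = Z.

As a check, the Euler characteristic is 4 − 4 = 0, which agrees with 1 − 1 = 0.

H_0 ≅ Z,  H_1 ≅ Z.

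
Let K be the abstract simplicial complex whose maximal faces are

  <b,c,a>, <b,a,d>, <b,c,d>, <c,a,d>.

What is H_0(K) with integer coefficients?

H_0 ≅ Z.

Take the total order a < b < c < d on the vertex set. Then K (dimension 2) consists of the simplices:

  0-simplices (4): a, b, c, d
  1-simplices (6): ab, ac, ad, bc, bd, cd
  2-simplices (4): abc, abd, acd, bcd

giving chain groups C_0 ≅ Z^4, C_1 ≅ Z^6, C_2 ≅ Z^4.

The boundary map ∂_1: C_1 → C_0 is given by ∂[p,q] = [q] − [p]. For instance
  ∂cd = d − c.
The resulting 4×6 matrix has rank 3, and its Smith normal form has invariant factors (1,1,1).

The boundary map ∂_2: C_2 → C_1 maps a triangle to the signed sum of its edges. For instance
  ∂abd = bd − ad + ab,
  ∂abc = bc − ac + ab.
This gives a 6×4 integer matrix of rank 3; reducing to Smith normal form yields diagonal entries (1,1,1).

Computing H_k = (kernel of ∂_k) / (image of ∂_{k+1}):

  H_0: rank C_0 − rank ∂_1 = 4 − 3 = 1, and the invariant factors of ∂_1 are all 1, so H_0 ≅ Z.

(K is a triangulation of the 2-sphere S^2.)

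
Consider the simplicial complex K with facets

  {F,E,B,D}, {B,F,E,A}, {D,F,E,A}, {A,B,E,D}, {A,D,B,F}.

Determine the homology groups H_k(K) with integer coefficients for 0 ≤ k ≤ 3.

We work with the vertex ordering A < B < D < E < F. The simplices of K, each written with vertices in increasing order, are:

  0-simplices (5): A, B, D, E, F
  1-simplices (10): AB, AD, AE, AF, BD, BE, BF, DE, DF, EF
  2-simplices (10): ABD, ABE, ABF, ADE, ADF, AEF, BDE, BDF, BEF, DEF
  3-simplices (5): ABDE, ABDF, ABEF, ADEF, BDEF

giving chain groups C_0 ≅ Z^5, C_1 ≅ Z^10, C_2 ≅ Z^10, C_3 ≅ Z^5.

Boundary ∂_1: C_1 → C_0 is given by ∂[p,q] = [q] − [p]. For instance
  ∂EF = F − E.
As a 5×10 matrix over Z this has rank 4, with invariant factors (1,1,1,1).

The boundary map ∂_2: C_2 → C_1 sends each 2-simplex [p,q,r] to [q,r] − [p,r] + [p,q]. For instance
  ∂ABE = BE − AE + AB,
  ∂ADE = DE − AE + AD.
As a 10×10 matrix over Z this has rank 6, with invariant factors (1,1,1,1,1,1).

The boundary map ∂_3: C_3 → C_2 sends each 3-simplex σ to the alternating sum Σ_i (−1)^i (σ with its i-th vertex removed). For instance
  ∂ABDF = BDF − ADF + ABF − ABD,
  ∂ADEF = DEF − AEF + ADF − ADE.
As a 10×5 matrix over Z this has rank 4, with invariant factors (1,1,1,1).

Computing H_k = (kernel of ∂_k) / (image of ∂_{k+1}):

  H_0: rank C_0 − rank ∂_1 = 5 − 4 = 1, and the invariant factors of ∂_1 are all 1, so H_0 = Z.
  H_1: rank ker ∂_1 − rank ∂_2 = (10 − 4) − 6 = 0, and the invariant factors of ∂_2 are all 1, so H_1 = 0.
  H_2: rank ker ∂_2 − rank ∂_3 = (10 − 6) − 4 = 0, and the invariant factors of ∂_3 are all 1, so H_2 = 0.
  H_3: rank ker ∂_3 − rank ∂_4 = (5 − 4) − 0 = 1, and there is no ∂_4, so H_3 = Z.

H_0 = Z,  H_1 = 0,  H_2 = 0,  H_3 = Z.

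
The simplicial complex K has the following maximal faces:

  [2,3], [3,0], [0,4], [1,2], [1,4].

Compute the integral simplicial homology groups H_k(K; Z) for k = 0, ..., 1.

We work with the vertex ordering 0 < 1 < 2 < 3 < 4. The simplices of K, each written with vertices in increasing order, are:

  0-simplices (5): [0], [1], [2], [3], [4]
  1-simplices (5): [0,3], [0,4], [1,2], [1,4], [2,3]

giving chain groups C_0 ≅ Z^5, C_1 ≅ Z^5.

The boundary map ∂_1: C_1 → C_0 sends each edge [p,q] (with p < q) to q − p. For instance
  ∂[1,2] = [2] − [1].
This gives a 5×5 integer matrix of rank 4; reducing to Smith normal form yields diagonal entries (1,1,1,1).

Reading off H_k = ker ∂_k / im ∂_{k+1}:

  H_0: rank C_0 − rank ∂_1 = 5 − 4 = 1, and the invariant factors of ∂_1 are all 1, so H_0 = Z.
  H_1: rank ker ∂_1 − rank ∂_2 = (5 − 4) − 0 = 1, and there is no ∂_2, so H_1 = Z.

H_0 = Z,  H_1 = Z.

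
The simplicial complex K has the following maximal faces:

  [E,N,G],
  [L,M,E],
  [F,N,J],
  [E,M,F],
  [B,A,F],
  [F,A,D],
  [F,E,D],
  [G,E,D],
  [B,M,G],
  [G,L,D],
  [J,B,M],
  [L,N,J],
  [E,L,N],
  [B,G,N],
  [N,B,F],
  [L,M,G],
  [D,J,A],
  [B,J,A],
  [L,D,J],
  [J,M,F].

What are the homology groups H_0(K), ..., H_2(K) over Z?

H_0 ≅ Z,  H_1 ≅ Z × Z/2,  H_2 = 0.

Order the vertices as A < B < D < E < F < G < J < L < M < N. Listing each simplex with vertices in this order, K has dimension 2 with simplices:

  0-simplices (10): A, B, D, E, F, G, J, L, M, N
  1-simplices (30): AB, AD, AF, AJ, BF, BG, BJ, BM, BN, DE, DF, DG, DJ, DL, EF, EG, EL, EM, EN, FJ, FM, FN, GL, GM, GN, JL, JM, JN, LM, LN
  2-simplices (20): ABF, ABJ, ADF, ADJ, BFN, BGM, BGN, BJM, DEF, DEG, DGL, DJL, EFM, EGN, ELM, ELN, FJM, FJN, GLM, JLN

so the chain groups are C_0 ≅ Z^10, C_1 ≅ Z^30, C_2 ≅ Z^20.

∂_1: C_1 → C_0 is given by ∂[p,q] = [q] − [p]. For instance
  ∂DE = E − D.
The 10×30 boundary matrix has rank 9 and Smith normal form diag(1,1,1,1,1,1,1,1,1).

The boundary map ∂_2: C_2 → C_1 acts by ∂[p,q,r] = [q,r] − [p,r] + [p,q]. For instance
  ∂DJL = JL − DL + DJ,
  ∂BFN = FN − BN + BF.
This gives a 30×20 integer matrix of rank 20; reducing to Smith normal form yields diagonal entries (1,1,1,1,1,1,1,1,1,1,1,1,1,1,1,1,1,1,1,2).

Now H_k = ker ∂_k / im ∂_{k+1}, so:

  H_0: rank C_0 − rank ∂_1 = 10 − 9 = 1, and the invariant factors of ∂_1 are all 1, so H_0 ≅ Z.
  H_1: rank ker ∂_1 − rank ∂_2 = (30 − 9) − 20 = 1, and ∂_2 has invariant factor 2 > 1, so H_1 ≅ Z × Z/2.
  H_2: rank ker ∂_2 − rank ∂_3 = (20 − 20) − 0 = 0, and there is no ∂_3, so H_2 ≅ 0.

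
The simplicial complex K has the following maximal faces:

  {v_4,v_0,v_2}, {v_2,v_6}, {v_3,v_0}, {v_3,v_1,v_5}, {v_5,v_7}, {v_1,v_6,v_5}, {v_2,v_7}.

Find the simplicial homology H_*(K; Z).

Order the vertices as v_0 < v_1 < v_2 < v_3 < v_4 < v_5 < v_6 < v_7. Listing each simplex with vertices in this order, K has dimension 2 with simplices:

  0-simplices (8): [v_0], [v_1], [v_2], [v_3], [v_4], [v_5], [v_6], [v_7]
  1-simplices (12): [v_0,v_2], [v_0,v_3], [v_0,v_4], [v_1,v_3], [v_1,v_5], [v_1,v_6], [v_2,v_4], [v_2,v_6], [v_2,v_7], [v_3,v_5], [v_5,v_6], [v_5,v_7]
  2-simplices (3): [v_0,v_2,v_4], [v_1,v_3,v_5], [v_1,v_5,v_6]

giving chain groups C_0 ≅ Z^8, C_1 ≅ Z^12, C_2 ≅ Z^3.

Boundary ∂_1: C_1 → C_0 is given by ∂[p,q] = [q] − [p]. For instance
  ∂[v_3,v_5] = [v_5] − [v_3].
The resulting 8×12 matrix has rank 7, and its Smith normal form has invariant factors (1,1,1,1,1,1,1).

The boundary map ∂_2: C_2 → C_1 maps a triangle to the signed sum of its edges. For instance
  ∂[v_0,v_2,v_4] = [v_2,v_4] − [v_0,v_4] + [v_0,v_2],
  ∂[v_1,v_5,v_6] = [v_5,v_6] − [v_1,v_6] + [v_1,v_5].
This gives a 12×3 integer matrix of rank 3; reducing to Smith normal form yields diagonal entries (1,1,1).

Reading off H_k = ker ∂_k / im ∂_{k+1}:

  H_0: rank C_0 − rank ∂_1 = 8 − 7 = 1, and the invariant factors of ∂_1 are all 1, so H_0 = Z.
  H_1: rank ker ∂_1 − rank ∂_2 = (12 − 7) − 3 = 2, and the invariant factors of ∂_2 are all 1, so H_1 = Z^2.
  H_2: rank ker ∂_2 − rank ∂_3 = (3 − 3) − 0 = 0, and there is no ∂_3, so H_2 = 0.

As a check, the Euler characteristic is 8 − 12 + 3 = -1, which agrees with 1 − 2 + 0 = -1.

H_0 ≅ Z,  H_1 ≅ Z^2,  H_2 = 0.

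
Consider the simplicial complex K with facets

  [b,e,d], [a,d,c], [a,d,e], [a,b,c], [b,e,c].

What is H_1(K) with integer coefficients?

Fix the vertex order a < b < c < d < e and write every simplex with vertices in increasing order. Then dim K = 2 and the simplices of K are:

  0-simplices (5): a, b, c, d, e
  1-simplices (10): ab, ac, ad, ae, bc, bd, be, cd, ce, de
  2-simplices (5): abc, acd, ade, bce, bde

giving chain groups C_0 ≅ Z^5, C_1 ≅ Z^10, C_2 ≅ Z^5.

Boundary ∂_1: C_1 → C_0 maps an edge to its endpoints' difference, ∂[p,q] = q − p. For instance
  ∂de = e − d.
The 5×10 boundary matrix has rank 4 and Smith normal form diag(1,1,1,1).

The boundary map ∂_2: C_2 → C_1 acts by ∂[p,q,r] = [q,r] − [p,r] + [p,q]. For instance
  ∂bde = de − be + bd,
  ∂ade = de − ae + ad.
This gives a 10×5 integer matrix of rank 5; reducing to Smith normal form yields diagonal entries (1,1,1,1,1).

Reading off H_k = ker ∂_k / im ∂_{k+1}:

  H_1: rank ker ∂_1 − rank ∂_2 = (10 − 4) − 5 = 1, and the invariant factors of ∂_2 are all 1, so H_1 ≅ Z.

H_1 = Z.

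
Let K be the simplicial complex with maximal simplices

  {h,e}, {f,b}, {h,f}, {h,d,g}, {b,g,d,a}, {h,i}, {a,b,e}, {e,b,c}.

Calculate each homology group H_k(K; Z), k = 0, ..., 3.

H_0 ≅ Z,  H_1 ≅ Z^2,  H_2 = 0,  H_3 = 0.

Order the vertices as a < b < c < d < e < f < g < h < i. Listing each simplex with vertices in this order, K has dimension 3 with simplices:

  0-simplices (9): a, b, c, d, e, f, g, h, i
  1-simplices (16): ab, ad, ae, ag, bc, bd, be, bf, bg, ce, dg, dh, eh, fh, gh, hi
  2-simplices (7): abd, abe, abg, adg, bce, bdg, dgh
  3-simplices (1): abdg

giving chain groups C_0 ≅ Z^9, C_1 ≅ Z^16, C_2 ≅ Z^7, C_3 ≅ Z^1.

Boundary ∂_1: C_1 → C_0 is given by ∂[p,q] = [q] − [p]. For instance
  ∂hi = i − h.
This gives a 9×16 integer matrix of rank 8; reducing to Smith normal form yields diagonal entries (1,1,1,1,1,1,1,1).

Boundary ∂_2: C_2 → C_1 acts by ∂[p,q,r] = [q,r] − [p,r] + [p,q]. For instance
  ∂abg = bg − ag + ab,
  ∂abd = bd − ad + ab.
The 16×7 boundary matrix has rank 6 and Smith normal form diag(1,1,1,1,1,1).

The boundary map ∂_3: C_3 → C_2 sends each 3-simplex σ to the alternating sum Σ_i (−1)^i (σ with its i-th vertex removed). For instance
  ∂abdg = bdg − adg + abg − abd.
The 7×1 boundary matrix has rank 1 and Smith normal form diag(1).

Computing H_k = (kernel of ∂_k) / (image of ∂_{k+1}):

  H_0: rank C_0 − rank ∂_1 = 9 − 8 = 1, and the invariant factors of ∂_1 are all 1, so H_0 = Z.
  H_1: rank ker ∂_1 − rank ∂_2 = (16 − 8) − 6 = 2, and the invariant factors of ∂_2 are all 1, so H_1 = Z^2.
  H_2: rank ker ∂_2 − rank ∂_3 = (7 − 6) − 1 = 0, and the invariant factors of ∂_3 are all 1, so H_2 = 0.
  H_3: rank ker ∂_3 − rank ∂_4 = (1 − 1) − 0 = 0, and there is no ∂_4, so H_3 = 0.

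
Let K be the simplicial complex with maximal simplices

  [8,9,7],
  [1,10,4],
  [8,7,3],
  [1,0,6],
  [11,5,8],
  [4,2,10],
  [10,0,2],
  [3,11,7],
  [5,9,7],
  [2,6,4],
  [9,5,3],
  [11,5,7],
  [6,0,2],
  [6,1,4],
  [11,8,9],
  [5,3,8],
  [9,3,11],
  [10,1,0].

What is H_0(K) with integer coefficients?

H_0 ≅ Z^2.

Order the vertices as 0 < 1 < 2 < 3 < 4 < 5 < 6 < 7 < 8 < 9 < 10 < 11. Listing each simplex with vertices in this order, K has dimension 2 with simplices:

  0-simplices (12): [0], [1], [2], [3], [4], [5], [6], [7], [8], [9], [10], [11]
  1-simplices (27): (27 of them)
  2-simplices (18): (18 of them)

so the chain groups are C_0 ≅ Z^12, C_1 ≅ Z^27, C_2 ≅ Z^18.

Boundary ∂_1: C_1 → C_0 sends each edge [p,q] (with p < q) to q − p. For instance
  ∂[5,9] = [9] − [5].
This gives a 12×27 integer matrix of rank 10; reducing to Smith normal form yields diagonal entries (1,1,1,1,1,1,1,1,1,1).

∂_2: C_2 → C_1 acts by ∂[p,q,r] = [q,r] − [p,r] + [p,q]. For instance
  ∂[3,5,8] = [5,8] − [3,8] + [3,5],
  ∂[5,8,11] = [8,11] − [5,11] + [5,8].
This gives a 27×18 integer matrix of rank 17; reducing to Smith normal form yields diagonal entries (1,1,1,1,1,1,1,1,1,1,1,1,1,1,1,1,2).

Now H_k = ker ∂_k / im ∂_{k+1}, so:

  H_0: rank C_0 − rank ∂_1 = 12 − 10 = 2, and the invariant factors of ∂_1 are all 1, so H_0 = Z^2.

(K is a triangulation of the disjoint union of the 2-sphere S^2 and the real projective plane RP^2.)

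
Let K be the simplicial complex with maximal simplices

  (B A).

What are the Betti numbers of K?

Take the total order A < B on the vertex set. Then K (dimension 1) consists of the simplices:

  0-simplices (2): A, B
  1-simplices (1): AB

giving chain groups C_0 ≅ Z^2, C_1 ≅ Z^1.

The boundary map ∂_1: C_1 → C_0 maps an edge to its endpoints' difference, ∂[p,q] = q − p. For instance
  ∂AB = B − A.
This gives a 2×1 integer matrix of rank 1; reducing to Smith normal form yields diagonal entries (1).

From H_k ≅ ker(∂_k) / im(∂_{k+1}) we obtain:

  H_0: rank C_0 − rank ∂_1 = 2 − 1 = 1, and the invariant factors of ∂_1 are all 1, so H_0 ≅ Z.
  H_1: rank ker ∂_1 − rank ∂_2 = (1 − 1) − 0 = 0, and there is no ∂_2, so H_1 ≅ 0.

(K is a triangulation of the 1-simplex.)

Hence the Betti numbers are b_0 = 1, b_1 = 0.

b_0 = 1, b_1 = 0.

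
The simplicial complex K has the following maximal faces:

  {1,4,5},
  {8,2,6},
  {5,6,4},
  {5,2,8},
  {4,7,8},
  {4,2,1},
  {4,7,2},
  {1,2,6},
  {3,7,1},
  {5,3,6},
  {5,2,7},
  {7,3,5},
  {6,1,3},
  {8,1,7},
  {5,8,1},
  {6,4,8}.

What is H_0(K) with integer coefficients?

H_0 = Z.

We work with the vertex ordering 1 < 2 < 3 < 4 < 5 < 6 < 7 < 8. The simplices of K, each written with vertices in increasing order, are:

  0-simplices (8): [1], [2], [3], [4], [5], [6], [7], [8]
  1-simplices (24): (24 of them)
  2-simplices (16): [1,2,4], [1,2,6], [1,3,6], [1,3,7], [1,4,5], [1,5,8], [1,7,8], [2,4,7], [2,5,7], [2,5,8], [2,6,8], [3,5,6], [3,5,7], [4,5,6], [4,6,8], [4,7,8]

giving chain groups C_0 ≅ Z^8, C_1 ≅ Z^24, C_2 ≅ Z^16.

The boundary map ∂_1: C_1 → C_0 maps an edge to its endpoints' difference, ∂[p,q] = q − p. For instance
  ∂[6,8] = [8] − [6].
This gives a 8×24 integer matrix of rank 7; reducing to Smith normal form yields diagonal entries (1,1,1,1,1,1,1).

∂_2: C_2 → C_1 sends each 2-simplex [p,q,r] to [q,r] − [p,r] + [p,q]. For instance
  ∂[2,5,8] = [5,8] − [2,8] + [2,5],
  ∂[1,7,8] = [7,8] − [1,8] + [1,7].
As a 24×16 matrix over Z this has rank 15, with invariant factors (1,1,1,1,1,1,1,1,1,1,1,1,1,1,1).

From H_k ≅ ker(∂_k) / im(∂_{k+1}) we obtain:

  H_0: rank C_0 − rank ∂_1 = 8 − 7 = 1, and the invariant factors of ∂_1 are all 1, so H_0 = Z.

(K is a triangulation of the torus T^2.)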